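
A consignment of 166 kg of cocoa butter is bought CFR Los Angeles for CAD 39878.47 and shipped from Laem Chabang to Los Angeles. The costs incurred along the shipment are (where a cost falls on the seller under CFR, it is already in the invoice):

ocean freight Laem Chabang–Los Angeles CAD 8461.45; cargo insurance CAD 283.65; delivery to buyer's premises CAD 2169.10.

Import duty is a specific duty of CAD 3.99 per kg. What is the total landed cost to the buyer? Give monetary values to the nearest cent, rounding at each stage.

CFR: the seller pays costs through ocean freight to the destination port, but not insurance.
Already in the invoice (seller's account under CFR): freight — exclude.
CIF value = CFR price + insurance = 39878.47 + 283.65 = 40162.12
Import duty = 166 × 3.99 = 662.34
Buyer bears: insurance 283.65 + delivery 2169.10 + duty 662.34 = 3115.09
Landed cost = invoice 39878.47 + 3115.09 = 42993.56

Total landed cost: CAD 42993.56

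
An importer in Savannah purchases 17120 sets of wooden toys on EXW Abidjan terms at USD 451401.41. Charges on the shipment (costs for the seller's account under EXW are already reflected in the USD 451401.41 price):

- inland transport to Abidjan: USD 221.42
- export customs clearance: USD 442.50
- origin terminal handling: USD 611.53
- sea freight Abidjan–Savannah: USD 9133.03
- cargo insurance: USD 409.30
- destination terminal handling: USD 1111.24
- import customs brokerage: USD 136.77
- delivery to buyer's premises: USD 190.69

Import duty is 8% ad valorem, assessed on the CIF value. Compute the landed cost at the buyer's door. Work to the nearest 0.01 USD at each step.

Total landed cost: USD 500635.43

EXW: the seller makes goods available at their premises; the buyer bears all onward costs.
CIF value = EXW price + inland to port + export clearance + origin terminal + freight + insurance = 451401.41 + 221.42 + 442.50 + 611.53 + 9133.03 + 409.30 = 462219.19
Import duty = 462219.19 × 8% = 36977.54
Buyer bears: inland to port 221.42 + export clearance 442.50 + origin terminal 611.53 + freight 9133.03 + insurance 409.30 + destination terminal 1111.24 + brokerage 136.77 + delivery 190.69 + duty 36977.54 = 49234.02
Landed cost = invoice 451401.41 + 49234.02 = 500635.43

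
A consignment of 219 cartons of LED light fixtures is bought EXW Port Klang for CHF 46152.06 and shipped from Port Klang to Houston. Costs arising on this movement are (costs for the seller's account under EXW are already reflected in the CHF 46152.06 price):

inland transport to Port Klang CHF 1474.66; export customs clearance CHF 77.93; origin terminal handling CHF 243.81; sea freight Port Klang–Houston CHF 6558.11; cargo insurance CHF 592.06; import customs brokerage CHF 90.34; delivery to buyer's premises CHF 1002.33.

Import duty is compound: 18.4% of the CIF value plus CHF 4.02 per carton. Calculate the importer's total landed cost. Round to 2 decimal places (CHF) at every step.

EXW: the seller makes goods available at their premises; the buyer bears all onward costs.
CIF value = EXW price + inland to port + export clearance + origin terminal + freight + insurance = 46152.06 + 1474.66 + 77.93 + 243.81 + 6558.11 + 592.06 = 55098.63
Ad valorem component: 55098.63 × 18.4% = 10138.15
Specific component: 219 × 4.02 = 880.38
Import duty = 10138.15 + 880.38 = 11018.53
Buyer bears: inland to port 1474.66 + export clearance 77.93 + origin terminal 243.81 + freight 6558.11 + insurance 592.06 + brokerage 90.34 + delivery 1002.33 + duty 11018.53 = 21057.77
Landed cost = invoice 46152.06 + 21057.77 = 67209.83

Total landed cost: CHF 67209.83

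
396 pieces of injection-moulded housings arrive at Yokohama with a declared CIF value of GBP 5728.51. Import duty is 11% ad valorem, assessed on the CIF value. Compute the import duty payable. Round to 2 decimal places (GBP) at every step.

Import duty: GBP 630.14

Import duty = 5728.51 × 11% = 630.14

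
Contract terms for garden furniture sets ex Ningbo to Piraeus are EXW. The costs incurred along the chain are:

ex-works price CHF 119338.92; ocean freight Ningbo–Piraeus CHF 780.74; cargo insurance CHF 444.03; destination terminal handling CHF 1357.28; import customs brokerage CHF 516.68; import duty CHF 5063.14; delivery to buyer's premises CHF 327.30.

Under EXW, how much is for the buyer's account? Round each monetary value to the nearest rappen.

Buyer's account: CHF 8489.17

EXW: the seller makes goods available at their premises; the buyer bears all onward costs.
Seller's account: goods 119338.92 = 119338.92
Buyer's account: freight 780.74 + insurance 444.03 + destination terminal 1357.28 + brokerage 516.68 + duty 5063.14 + delivery 327.30 = 8489.17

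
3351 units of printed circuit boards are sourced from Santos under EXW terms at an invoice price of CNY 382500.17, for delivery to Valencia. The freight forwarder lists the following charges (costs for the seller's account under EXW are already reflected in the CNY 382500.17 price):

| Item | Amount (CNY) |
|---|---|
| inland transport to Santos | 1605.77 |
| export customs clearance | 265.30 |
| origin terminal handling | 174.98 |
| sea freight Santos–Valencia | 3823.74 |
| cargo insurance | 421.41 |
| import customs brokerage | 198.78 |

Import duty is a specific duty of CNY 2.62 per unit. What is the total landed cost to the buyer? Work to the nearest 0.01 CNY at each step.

Total landed cost: CNY 397769.77

EXW: the seller makes goods available at their premises; the buyer bears all onward costs.
CIF value = EXW price + inland to port + export clearance + origin terminal + freight + insurance = 382500.17 + 1605.77 + 265.30 + 174.98 + 3823.74 + 421.41 = 388791.37
Import duty = 3351 × 2.62 = 8779.62
Buyer bears: inland to port 1605.77 + export clearance 265.30 + origin terminal 174.98 + freight 3823.74 + insurance 421.41 + brokerage 198.78 + duty 8779.62 = 15269.60
Landed cost = invoice 382500.17 + 15269.60 = 397769.77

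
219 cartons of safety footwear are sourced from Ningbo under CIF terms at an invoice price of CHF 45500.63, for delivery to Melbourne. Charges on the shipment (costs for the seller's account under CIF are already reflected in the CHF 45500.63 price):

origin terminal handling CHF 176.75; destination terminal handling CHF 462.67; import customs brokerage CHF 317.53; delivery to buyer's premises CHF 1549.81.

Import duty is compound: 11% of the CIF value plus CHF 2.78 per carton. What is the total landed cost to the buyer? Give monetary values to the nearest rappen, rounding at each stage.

CIF: the seller pays costs through ocean freight and marine insurance to the destination port.
Already in the invoice (seller's account under CIF): origin terminal — exclude.
The CIF price already equals the CIF value: 45500.63
Ad valorem component: 45500.63 × 11% = 5005.07
Specific component: 219 × 2.78 = 608.82
Import duty = 5005.07 + 608.82 = 5613.89
Buyer bears: destination terminal 462.67 + brokerage 317.53 + delivery 1549.81 + duty 5613.89 = 7943.90
Landed cost = invoice 45500.63 + 7943.90 = 53444.53

Total landed cost: CHF 53444.53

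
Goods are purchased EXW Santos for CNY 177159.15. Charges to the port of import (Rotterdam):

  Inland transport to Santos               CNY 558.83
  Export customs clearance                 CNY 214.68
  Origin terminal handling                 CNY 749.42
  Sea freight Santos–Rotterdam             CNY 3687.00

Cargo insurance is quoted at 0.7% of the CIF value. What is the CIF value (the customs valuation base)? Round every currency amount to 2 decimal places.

CIF value: CNY 183654.66

Let C be the CIF value. C = EXW price + pre-shipment costs + freight + 0.7% × C
C − 0.7% × C = 177159.15 + 558.83 + 214.68 + 749.42 + 3687.00
0.993 × C = 182369.08
C = 182369.08 / 0.993 = 183654.66
Insurance premium = 0.7% × 183654.66 = 1285.58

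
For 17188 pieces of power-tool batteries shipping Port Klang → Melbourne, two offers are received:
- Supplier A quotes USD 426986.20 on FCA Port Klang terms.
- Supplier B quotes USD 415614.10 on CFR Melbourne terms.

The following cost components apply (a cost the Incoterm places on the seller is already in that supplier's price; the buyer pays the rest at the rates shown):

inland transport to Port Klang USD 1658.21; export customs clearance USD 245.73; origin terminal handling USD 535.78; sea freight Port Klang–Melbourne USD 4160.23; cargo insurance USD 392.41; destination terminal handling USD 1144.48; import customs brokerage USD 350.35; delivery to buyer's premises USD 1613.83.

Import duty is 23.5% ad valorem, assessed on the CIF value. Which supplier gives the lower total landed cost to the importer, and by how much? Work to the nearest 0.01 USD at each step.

Supplier B is cheaper by USD 19844.12

Supplier A (FCA):
CIF value = FCA price + origin terminal + freight + insurance = 426986.20 + 535.78 + 4160.23 + 392.41 = 432074.62
Import duty = 432074.62 × 23.5% = 101537.54
Buyer bears (A): 535.78 + 4160.23 + 392.41 + 1144.48 + 350.35 + 1613.83 = 8197.08
Landed cost (A) = invoice 426986.20 + 8197.08 + duty 101537.54 = 536720.82
Supplier B (CFR):
CIF value = CFR price + insurance = 415614.10 + 392.41 = 416006.51
Import duty = 416006.51 × 23.5% = 97761.53
Buyer bears (B): 392.41 + 1144.48 + 350.35 + 1613.83 = 3501.07
Landed cost (B) = invoice 415614.10 + 3501.07 + duty 97761.53 = 516876.70
Difference = |536720.82 − 516876.70| = 19844.12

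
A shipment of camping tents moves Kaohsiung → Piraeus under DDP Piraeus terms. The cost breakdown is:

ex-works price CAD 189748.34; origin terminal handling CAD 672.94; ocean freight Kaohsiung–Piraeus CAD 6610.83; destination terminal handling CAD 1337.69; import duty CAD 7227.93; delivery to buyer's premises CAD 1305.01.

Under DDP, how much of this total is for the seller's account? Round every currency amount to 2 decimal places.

Seller's account: CAD 206902.74

DDP: the seller bears all costs including import duty.
Seller's account: goods 189748.34 + origin terminal 672.94 + freight 6610.83 + destination terminal 1337.69 + duty 7227.93 + delivery 1305.01 = 206902.74
Buyer's account: 0.00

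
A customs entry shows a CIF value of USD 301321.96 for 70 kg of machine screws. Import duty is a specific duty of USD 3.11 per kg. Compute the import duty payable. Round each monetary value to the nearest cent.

Import duty: USD 217.70

Import duty = 70 × 3.11 = 217.70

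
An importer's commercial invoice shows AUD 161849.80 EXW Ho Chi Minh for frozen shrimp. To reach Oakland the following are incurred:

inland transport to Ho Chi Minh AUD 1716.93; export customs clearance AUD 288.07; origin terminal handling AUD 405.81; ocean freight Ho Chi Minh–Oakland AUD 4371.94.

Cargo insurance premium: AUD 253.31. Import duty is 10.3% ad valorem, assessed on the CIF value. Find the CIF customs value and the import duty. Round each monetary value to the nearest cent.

CIF value: AUD 168885.86; import duty: AUD 17395.24

CIF = EXW price + pre-shipment costs + freight + insurance
CIF = 161849.80 + 1716.93 + 288.07 + 405.81 + 4371.94 + 253.31 = 168885.86
Import duty = 168885.86 × 10.3% = 17395.24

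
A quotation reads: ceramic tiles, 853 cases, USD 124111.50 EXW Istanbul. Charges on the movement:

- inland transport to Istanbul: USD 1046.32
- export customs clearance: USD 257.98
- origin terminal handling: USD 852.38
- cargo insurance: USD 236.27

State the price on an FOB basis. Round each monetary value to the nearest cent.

FOB price: USD 126268.18

Not relevant to the conversion: insurance — on the buyer under both terms; not part of either seller's price.
From EXW to FOB, the seller additionally bears: inland to port, export clearance, origin terminal.
FOB price = 124111.50 + 1046.32 + 257.98 + 852.38 = 126268.18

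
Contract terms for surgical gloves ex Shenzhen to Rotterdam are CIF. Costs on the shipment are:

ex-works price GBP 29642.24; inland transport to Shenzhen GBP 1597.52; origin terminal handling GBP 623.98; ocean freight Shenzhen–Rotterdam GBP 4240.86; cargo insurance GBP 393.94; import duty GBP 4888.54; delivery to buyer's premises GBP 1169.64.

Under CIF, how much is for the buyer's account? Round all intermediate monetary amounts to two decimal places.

Buyer's account: GBP 6058.18

CIF: the seller pays costs through ocean freight and marine insurance to the destination port.
Seller's account: goods 29642.24 + inland to port 1597.52 + origin terminal 623.98 + freight 4240.86 + insurance 393.94 = 36498.54
Buyer's account: duty 4888.54 + delivery 1169.64 = 6058.18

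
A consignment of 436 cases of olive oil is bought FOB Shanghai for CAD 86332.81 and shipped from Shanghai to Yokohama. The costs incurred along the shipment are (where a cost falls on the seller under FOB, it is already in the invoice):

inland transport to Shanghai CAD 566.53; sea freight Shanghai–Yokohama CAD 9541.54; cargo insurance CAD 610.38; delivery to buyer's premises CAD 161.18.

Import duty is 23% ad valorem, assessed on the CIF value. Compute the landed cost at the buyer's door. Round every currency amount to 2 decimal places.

FOB: the seller bears costs until goods are on board at the origin port; the buyer bears freight, insurance and all costs thereafter.
Already in the invoice (seller's account under FOB): inland to port — exclude.
CIF value = FOB price + freight + insurance = 86332.81 + 9541.54 + 610.38 = 96484.73
Import duty = 96484.73 × 23% = 22191.49
Buyer bears: freight 9541.54 + insurance 610.38 + delivery 161.18 + duty 22191.49 = 32504.59
Landed cost = invoice 86332.81 + 32504.59 = 118837.40

Total landed cost: CAD 118837.40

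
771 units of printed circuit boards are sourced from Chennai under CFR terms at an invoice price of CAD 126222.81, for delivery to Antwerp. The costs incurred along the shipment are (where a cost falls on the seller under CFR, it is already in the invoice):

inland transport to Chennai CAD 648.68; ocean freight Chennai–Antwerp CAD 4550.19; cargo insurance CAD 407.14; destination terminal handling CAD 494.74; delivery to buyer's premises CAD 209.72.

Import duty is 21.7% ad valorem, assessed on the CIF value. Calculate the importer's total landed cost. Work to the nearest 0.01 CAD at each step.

CFR: the seller pays costs through ocean freight to the destination port, but not insurance.
Already in the invoice (seller's account under CFR): inland to port, freight — exclude.
CIF value = CFR price + insurance = 126222.81 + 407.14 = 126629.95
Import duty = 126629.95 × 21.7% = 27478.70
Buyer bears: insurance 407.14 + destination terminal 494.74 + delivery 209.72 + duty 27478.70 = 28590.30
Landed cost = invoice 126222.81 + 28590.30 = 154813.11

Total landed cost: CAD 154813.11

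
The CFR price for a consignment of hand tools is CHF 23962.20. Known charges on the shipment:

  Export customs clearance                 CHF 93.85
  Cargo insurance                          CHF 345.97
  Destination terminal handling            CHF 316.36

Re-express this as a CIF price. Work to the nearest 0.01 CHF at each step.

CIF price: CHF 24308.17

Not relevant to the conversion: export clearance — on the seller under both CFR and CIF; already in the CFR price and stays in the CIF price. destination terminal — on the buyer under both terms; not part of either seller's price.
From CFR to CIF, the seller additionally bears: insurance.
CIF price = 23962.20 + 345.97 = 24308.17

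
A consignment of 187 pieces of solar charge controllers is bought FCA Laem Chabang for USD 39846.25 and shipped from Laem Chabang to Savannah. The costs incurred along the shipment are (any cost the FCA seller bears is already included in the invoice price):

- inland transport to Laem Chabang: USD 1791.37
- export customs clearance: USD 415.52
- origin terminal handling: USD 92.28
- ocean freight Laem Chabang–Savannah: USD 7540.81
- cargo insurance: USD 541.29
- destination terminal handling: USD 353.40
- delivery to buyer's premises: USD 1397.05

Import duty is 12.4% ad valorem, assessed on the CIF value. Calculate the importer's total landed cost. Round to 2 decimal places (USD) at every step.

Total landed cost: USD 55725.64

FCA: the seller delivers export-cleared goods to the carrier; the buyer bears costs from that point.
Already in the invoice (seller's account under FCA): inland to port, export clearance — exclude.
CIF value = FCA price + origin terminal + freight + insurance = 39846.25 + 92.28 + 7540.81 + 541.29 = 48020.63
Import duty = 48020.63 × 12.4% = 5954.56
Buyer bears: origin terminal 92.28 + freight 7540.81 + insurance 541.29 + destination terminal 353.40 + delivery 1397.05 + duty 5954.56 = 15879.39
Landed cost = invoice 39846.25 + 15879.39 = 55725.64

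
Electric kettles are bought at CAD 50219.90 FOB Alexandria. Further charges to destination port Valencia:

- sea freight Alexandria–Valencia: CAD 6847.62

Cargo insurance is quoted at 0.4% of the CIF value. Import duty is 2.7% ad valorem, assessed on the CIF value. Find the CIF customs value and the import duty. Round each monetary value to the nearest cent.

CIF value: CAD 57296.71; import duty: CAD 1547.01

Let C be the CIF value. C = FOB price + freight + 0.4% × C
C − 0.4% × C = 50219.90 + 6847.62
0.996 × C = 57067.52
C = 57067.52 / 0.996 = 57296.71
Insurance premium = 0.4% × 57296.71 = 229.19
Import duty = 57296.71 × 2.7% = 1547.01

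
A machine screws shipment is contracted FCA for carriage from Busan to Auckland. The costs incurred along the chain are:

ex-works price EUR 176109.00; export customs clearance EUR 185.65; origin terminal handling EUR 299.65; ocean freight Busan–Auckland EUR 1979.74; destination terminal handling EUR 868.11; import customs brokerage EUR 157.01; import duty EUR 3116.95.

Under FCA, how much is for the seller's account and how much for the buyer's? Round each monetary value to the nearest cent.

FCA: the seller delivers export-cleared goods to the carrier; the buyer bears costs from that point.
Seller's account: goods 176109.00 + export clearance 185.65 = 176294.65
Buyer's account: origin terminal 299.65 + freight 1979.74 + destination terminal 868.11 + brokerage 157.01 + duty 3116.95 = 6421.46

Seller: EUR 176294.65; buyer: EUR 6421.46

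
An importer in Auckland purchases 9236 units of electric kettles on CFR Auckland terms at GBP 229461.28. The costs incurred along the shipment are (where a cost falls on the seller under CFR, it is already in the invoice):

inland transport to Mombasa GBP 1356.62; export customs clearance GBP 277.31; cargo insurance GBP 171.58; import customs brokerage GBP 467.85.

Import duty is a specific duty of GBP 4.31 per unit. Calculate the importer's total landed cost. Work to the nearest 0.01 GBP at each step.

Total landed cost: GBP 269907.87

CFR: the seller pays costs through ocean freight to the destination port, but not insurance.
Already in the invoice (seller's account under CFR): inland to port, export clearance — exclude.
CIF value = CFR price + insurance = 229461.28 + 171.58 = 229632.86
Import duty = 9236 × 4.31 = 39807.16
Buyer bears: insurance 171.58 + brokerage 467.85 + duty 39807.16 = 40446.59
Landed cost = invoice 229461.28 + 40446.59 = 269907.87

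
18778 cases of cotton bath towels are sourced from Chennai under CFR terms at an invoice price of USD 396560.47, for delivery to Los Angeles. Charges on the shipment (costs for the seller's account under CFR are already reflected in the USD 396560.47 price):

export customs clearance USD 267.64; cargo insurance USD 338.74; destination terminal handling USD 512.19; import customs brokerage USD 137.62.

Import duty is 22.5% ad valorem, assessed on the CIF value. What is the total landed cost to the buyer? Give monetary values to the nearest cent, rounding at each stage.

Total landed cost: USD 486851.34

CFR: the seller pays costs through ocean freight to the destination port, but not insurance.
Already in the invoice (seller's account under CFR): export clearance — exclude.
CIF value = CFR price + insurance = 396560.47 + 338.74 = 396899.21
Import duty = 396899.21 × 22.5% = 89302.32
Buyer bears: insurance 338.74 + destination terminal 512.19 + brokerage 137.62 + duty 89302.32 = 90290.87
Landed cost = invoice 396560.47 + 90290.87 = 486851.34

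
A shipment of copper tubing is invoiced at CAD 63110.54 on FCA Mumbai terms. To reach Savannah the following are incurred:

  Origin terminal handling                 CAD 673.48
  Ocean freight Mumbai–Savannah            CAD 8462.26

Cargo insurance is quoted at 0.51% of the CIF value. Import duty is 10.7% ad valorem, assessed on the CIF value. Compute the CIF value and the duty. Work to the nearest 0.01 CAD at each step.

CIF value: CAD 72616.62; import duty: CAD 7769.98

Let C be the CIF value. C = FCA price + pre-shipment costs + freight + 0.51% × C
C − 0.51% × C = 63110.54 + 673.48 + 8462.26
0.9949 × C = 72246.28
C = 72246.28 / 0.9949 = 72616.62
Insurance premium = 0.51% × 72616.62 = 370.34
Import duty = 72616.62 × 10.7% = 7769.98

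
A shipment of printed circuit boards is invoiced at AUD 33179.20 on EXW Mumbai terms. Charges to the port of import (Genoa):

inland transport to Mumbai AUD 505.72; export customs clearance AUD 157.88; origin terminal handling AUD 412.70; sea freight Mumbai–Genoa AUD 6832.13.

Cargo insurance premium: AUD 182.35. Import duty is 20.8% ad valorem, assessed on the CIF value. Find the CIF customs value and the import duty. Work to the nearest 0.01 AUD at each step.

CIF = EXW price + pre-shipment costs + freight + insurance
CIF = 33179.20 + 505.72 + 157.88 + 412.70 + 6832.13 + 182.35 = 41269.98
Import duty = 41269.98 × 20.8% = 8584.16

CIF value: AUD 41269.98; import duty: AUD 8584.16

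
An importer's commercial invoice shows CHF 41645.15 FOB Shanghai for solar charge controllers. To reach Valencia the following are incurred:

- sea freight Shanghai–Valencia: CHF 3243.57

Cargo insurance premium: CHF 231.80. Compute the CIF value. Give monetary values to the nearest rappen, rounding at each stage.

CIF value: CHF 45120.52

CIF = FOB price + freight + insurance
CIF = 41645.15 + 3243.57 + 231.80 = 45120.52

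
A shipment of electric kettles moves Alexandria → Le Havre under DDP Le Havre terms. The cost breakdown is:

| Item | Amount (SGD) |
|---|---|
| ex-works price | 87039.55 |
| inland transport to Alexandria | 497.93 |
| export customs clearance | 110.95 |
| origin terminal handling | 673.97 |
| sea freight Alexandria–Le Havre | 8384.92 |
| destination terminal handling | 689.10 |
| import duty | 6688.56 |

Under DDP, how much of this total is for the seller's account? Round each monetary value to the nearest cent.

DDP: the seller bears all costs including import duty.
Seller's account: goods 87039.55 + inland to port 497.93 + export clearance 110.95 + origin terminal 673.97 + freight 8384.92 + destination terminal 689.10 + duty 6688.56 = 104084.98
Buyer's account: 0.00

Seller's account: SGD 104084.98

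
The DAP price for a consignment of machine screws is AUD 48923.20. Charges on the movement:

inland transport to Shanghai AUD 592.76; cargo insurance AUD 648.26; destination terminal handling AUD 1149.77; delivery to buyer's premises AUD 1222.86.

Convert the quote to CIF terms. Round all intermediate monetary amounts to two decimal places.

Not relevant to the conversion: inland to port, insurance — on the seller under both DAP and CIF; already in the DAP price and stays in the CIF price.
From DAP to CIF, the seller no longer bears: destination terminal, delivery.
CIF price = 48923.20 − 1149.77 − 1222.86 = 46550.57

CIF price: AUD 46550.57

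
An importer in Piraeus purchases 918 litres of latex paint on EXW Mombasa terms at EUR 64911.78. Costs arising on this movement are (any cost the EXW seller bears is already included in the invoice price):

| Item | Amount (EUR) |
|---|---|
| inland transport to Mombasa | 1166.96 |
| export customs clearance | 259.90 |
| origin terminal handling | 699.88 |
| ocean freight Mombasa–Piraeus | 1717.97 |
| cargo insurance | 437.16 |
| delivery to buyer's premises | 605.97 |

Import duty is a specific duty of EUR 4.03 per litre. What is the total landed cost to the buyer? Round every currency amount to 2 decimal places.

Total landed cost: EUR 73499.16

EXW: the seller makes goods available at their premises; the buyer bears all onward costs.
CIF value = EXW price + inland to port + export clearance + origin terminal + freight + insurance = 64911.78 + 1166.96 + 259.90 + 699.88 + 1717.97 + 437.16 = 69193.65
Import duty = 918 × 4.03 = 3699.54
Buyer bears: inland to port 1166.96 + export clearance 259.90 + origin terminal 699.88 + freight 1717.97 + insurance 437.16 + delivery 605.97 + duty 3699.54 = 8587.38
Landed cost = invoice 64911.78 + 8587.38 = 73499.16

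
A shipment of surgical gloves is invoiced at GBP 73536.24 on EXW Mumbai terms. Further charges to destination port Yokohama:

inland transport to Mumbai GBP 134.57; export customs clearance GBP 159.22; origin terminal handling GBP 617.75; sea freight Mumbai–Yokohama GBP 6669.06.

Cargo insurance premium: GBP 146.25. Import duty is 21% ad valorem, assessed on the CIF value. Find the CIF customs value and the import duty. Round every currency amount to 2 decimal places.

CIF = EXW price + pre-shipment costs + freight + insurance
CIF = 73536.24 + 134.57 + 159.22 + 617.75 + 6669.06 + 146.25 = 81263.09
Import duty = 81263.09 × 21% = 17065.25

CIF value: GBP 81263.09; import duty: GBP 17065.25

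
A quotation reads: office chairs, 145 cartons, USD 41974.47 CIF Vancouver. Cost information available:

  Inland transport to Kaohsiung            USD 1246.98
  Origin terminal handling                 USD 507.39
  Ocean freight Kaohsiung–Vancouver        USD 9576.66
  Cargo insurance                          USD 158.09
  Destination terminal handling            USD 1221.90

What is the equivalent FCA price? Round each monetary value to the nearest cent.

Not relevant to the conversion: inland to port — on the seller under both CIF and FCA; already in the CIF price and stays in the FCA price. destination terminal — on the buyer under both terms; not part of either seller's price.
From CIF to FCA, the seller no longer bears: origin terminal, freight, insurance.
FCA price = 41974.47 − 507.39 − 9576.66 − 158.09 = 31732.33

FCA price: USD 31732.33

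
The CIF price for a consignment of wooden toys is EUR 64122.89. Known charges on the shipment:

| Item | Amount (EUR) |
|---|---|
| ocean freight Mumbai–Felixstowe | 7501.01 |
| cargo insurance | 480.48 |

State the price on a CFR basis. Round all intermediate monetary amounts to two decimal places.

CFR price: EUR 63642.41

Not relevant to the conversion: freight — on the seller under both CIF and CFR; already in the CIF price and stays in the CFR price.
From CIF to CFR, the seller no longer bears: insurance.
CFR price = 64122.89 − 480.48 = 63642.41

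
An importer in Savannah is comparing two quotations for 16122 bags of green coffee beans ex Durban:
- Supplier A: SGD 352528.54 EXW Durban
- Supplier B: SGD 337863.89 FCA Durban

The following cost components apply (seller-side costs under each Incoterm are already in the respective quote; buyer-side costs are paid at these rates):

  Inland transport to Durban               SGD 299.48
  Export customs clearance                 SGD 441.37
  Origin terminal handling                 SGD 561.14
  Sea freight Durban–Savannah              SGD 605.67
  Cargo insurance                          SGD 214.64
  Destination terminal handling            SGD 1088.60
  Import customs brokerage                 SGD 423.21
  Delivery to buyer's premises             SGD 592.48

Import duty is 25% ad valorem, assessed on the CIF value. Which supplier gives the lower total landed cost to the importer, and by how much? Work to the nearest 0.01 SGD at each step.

Supplier B is cheaper by SGD 19256.87

Supplier A (EXW):
CIF value = EXW price + inland to port + export clearance + origin terminal + freight + insurance = 352528.54 + 299.48 + 441.37 + 561.14 + 605.67 + 214.64 = 354650.84
Import duty = 354650.84 × 25% = 88662.71
Buyer bears (A): 299.48 + 441.37 + 561.14 + 605.67 + 214.64 + 1088.60 + 423.21 + 592.48 = 4226.59
Landed cost (A) = invoice 352528.54 + 4226.59 + duty 88662.71 = 445417.84
Supplier B (FCA):
CIF value = FCA price + origin terminal + freight + insurance = 337863.89 + 561.14 + 605.67 + 214.64 = 339245.34
Import duty = 339245.34 × 25% = 84811.34
Buyer bears (B): 561.14 + 605.67 + 214.64 + 1088.60 + 423.21 + 592.48 = 3485.74
Landed cost (B) = invoice 337863.89 + 3485.74 + duty 84811.34 = 426160.97
Difference = |445417.84 − 426160.97| = 19256.87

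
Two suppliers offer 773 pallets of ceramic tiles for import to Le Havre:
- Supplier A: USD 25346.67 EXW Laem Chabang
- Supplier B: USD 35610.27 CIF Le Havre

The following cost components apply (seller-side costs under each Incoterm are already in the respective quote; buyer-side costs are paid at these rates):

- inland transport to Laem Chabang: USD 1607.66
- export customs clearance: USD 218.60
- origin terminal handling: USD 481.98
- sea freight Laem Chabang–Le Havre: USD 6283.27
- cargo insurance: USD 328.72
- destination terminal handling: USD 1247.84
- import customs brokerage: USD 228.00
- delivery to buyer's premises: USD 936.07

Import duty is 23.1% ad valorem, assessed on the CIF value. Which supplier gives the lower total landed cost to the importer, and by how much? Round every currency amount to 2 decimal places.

Supplier A (EXW):
CIF value = EXW price + inland to port + export clearance + origin terminal + freight + insurance = 25346.67 + 1607.66 + 218.60 + 481.98 + 6283.27 + 328.72 = 34266.90
Import duty = 34266.90 × 23.1% = 7915.65
Buyer bears (A): 1607.66 + 218.60 + 481.98 + 6283.27 + 328.72 + 1247.84 + 228.00 + 936.07 = 11332.14
Landed cost (A) = invoice 25346.67 + 11332.14 + duty 7915.65 = 44594.46
Supplier B (CIF):
The CIF price already equals the CIF value: 35610.27
Import duty = 35610.27 × 23.1% = 8225.97
Buyer bears (B): 1247.84 + 228.00 + 936.07 = 2411.91
Landed cost (B) = invoice 35610.27 + 2411.91 + duty 8225.97 = 46248.15
Difference = |44594.46 − 46248.15| = 1653.69

Supplier A is cheaper by USD 1653.69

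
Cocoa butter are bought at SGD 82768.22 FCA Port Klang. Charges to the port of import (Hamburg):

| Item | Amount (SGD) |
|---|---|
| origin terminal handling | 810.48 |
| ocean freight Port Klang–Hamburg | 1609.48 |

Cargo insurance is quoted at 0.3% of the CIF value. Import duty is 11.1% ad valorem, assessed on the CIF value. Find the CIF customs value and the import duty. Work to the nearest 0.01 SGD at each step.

CIF value: SGD 85444.51; import duty: SGD 9484.34

Let C be the CIF value. C = FCA price + pre-shipment costs + freight + 0.3% × C
C − 0.3% × C = 82768.22 + 810.48 + 1609.48
0.997 × C = 85188.18
C = 85188.18 / 0.997 = 85444.51
Insurance premium = 0.3% × 85444.51 = 256.33
Import duty = 85444.51 × 11.1% = 9484.34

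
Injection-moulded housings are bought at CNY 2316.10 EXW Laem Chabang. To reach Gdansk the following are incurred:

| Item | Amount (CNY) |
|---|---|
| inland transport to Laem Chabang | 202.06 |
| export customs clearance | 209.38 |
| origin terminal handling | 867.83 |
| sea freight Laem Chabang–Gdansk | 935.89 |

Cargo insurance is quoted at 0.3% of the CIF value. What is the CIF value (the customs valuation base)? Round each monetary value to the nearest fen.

Let C be the CIF value. C = EXW price + pre-shipment costs + freight + 0.3% × C
C − 0.3% × C = 2316.10 + 202.06 + 209.38 + 867.83 + 935.89
0.997 × C = 4531.26
C = 4531.26 / 0.997 = 4544.89
Insurance premium = 0.3% × 4544.89 = 13.63

CIF value: CNY 4544.89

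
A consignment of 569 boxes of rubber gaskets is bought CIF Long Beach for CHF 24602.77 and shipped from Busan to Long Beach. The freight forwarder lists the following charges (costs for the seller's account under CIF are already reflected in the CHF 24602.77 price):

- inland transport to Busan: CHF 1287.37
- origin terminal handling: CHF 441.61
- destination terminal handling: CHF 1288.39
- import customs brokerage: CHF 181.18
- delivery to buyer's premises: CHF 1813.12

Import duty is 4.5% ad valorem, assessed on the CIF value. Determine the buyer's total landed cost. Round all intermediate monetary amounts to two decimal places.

Total landed cost: CHF 28992.58

CIF: the seller pays costs through ocean freight and marine insurance to the destination port.
Already in the invoice (seller's account under CIF): inland to port, origin terminal — exclude.
The CIF price already equals the CIF value: 24602.77
Import duty = 24602.77 × 4.5% = 1107.12
Buyer bears: destination terminal 1288.39 + brokerage 181.18 + delivery 1813.12 + duty 1107.12 = 4389.81
Landed cost = invoice 24602.77 + 4389.81 = 28992.58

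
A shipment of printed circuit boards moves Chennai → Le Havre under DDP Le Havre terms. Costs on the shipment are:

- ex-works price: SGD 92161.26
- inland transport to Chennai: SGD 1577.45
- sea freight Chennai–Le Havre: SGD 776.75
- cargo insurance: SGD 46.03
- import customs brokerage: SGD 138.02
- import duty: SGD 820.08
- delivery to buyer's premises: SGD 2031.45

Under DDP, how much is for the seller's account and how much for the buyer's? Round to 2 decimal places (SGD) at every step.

DDP: the seller bears all costs including import duty.
Seller's account: goods 92161.26 + inland to port 1577.45 + freight 776.75 + insurance 46.03 + brokerage 138.02 + duty 820.08 + delivery 2031.45 = 97551.04
Buyer's account: 0.00

Seller: SGD 97551.04; buyer: SGD 0.00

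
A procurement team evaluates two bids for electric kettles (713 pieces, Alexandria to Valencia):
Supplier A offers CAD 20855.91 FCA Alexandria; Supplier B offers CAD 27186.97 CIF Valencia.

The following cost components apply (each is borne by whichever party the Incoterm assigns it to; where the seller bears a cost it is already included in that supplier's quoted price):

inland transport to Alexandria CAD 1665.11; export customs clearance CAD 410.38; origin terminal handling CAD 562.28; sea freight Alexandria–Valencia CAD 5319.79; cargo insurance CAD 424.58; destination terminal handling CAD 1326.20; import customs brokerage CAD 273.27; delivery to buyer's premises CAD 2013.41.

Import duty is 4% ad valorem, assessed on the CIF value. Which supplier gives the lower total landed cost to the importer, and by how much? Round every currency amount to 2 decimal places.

Supplier A (FCA):
CIF value = FCA price + origin terminal + freight + insurance = 20855.91 + 562.28 + 5319.79 + 424.58 = 27162.56
Import duty = 27162.56 × 4% = 1086.50
Buyer bears (A): 562.28 + 5319.79 + 424.58 + 1326.20 + 273.27 + 2013.41 = 9919.53
Landed cost (A) = invoice 20855.91 + 9919.53 + duty 1086.50 = 31861.94
Supplier B (CIF):
The CIF price already equals the CIF value: 27186.97
Import duty = 27186.97 × 4% = 1087.48
Buyer bears (B): 1326.20 + 273.27 + 2013.41 = 3612.88
Landed cost (B) = invoice 27186.97 + 3612.88 + duty 1087.48 = 31887.33
Difference = |31861.94 − 31887.33| = 25.39

Supplier A is cheaper by CAD 25.39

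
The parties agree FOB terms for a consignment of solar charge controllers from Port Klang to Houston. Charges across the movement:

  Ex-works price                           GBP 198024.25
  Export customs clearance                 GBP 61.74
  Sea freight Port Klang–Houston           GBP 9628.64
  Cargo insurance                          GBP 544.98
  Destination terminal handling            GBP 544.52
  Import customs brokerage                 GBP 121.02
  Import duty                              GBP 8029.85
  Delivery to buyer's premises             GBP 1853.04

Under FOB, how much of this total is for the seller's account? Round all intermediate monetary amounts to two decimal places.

FOB: the seller bears costs until goods are on board at the origin port; the buyer bears freight, insurance and all costs thereafter.
Seller's account: goods 198024.25 + export clearance 61.74 = 198085.99
Buyer's account: freight 9628.64 + insurance 544.98 + destination terminal 544.52 + brokerage 121.02 + duty 8029.85 + delivery 1853.04 = 20722.05

Seller's account: GBP 198085.99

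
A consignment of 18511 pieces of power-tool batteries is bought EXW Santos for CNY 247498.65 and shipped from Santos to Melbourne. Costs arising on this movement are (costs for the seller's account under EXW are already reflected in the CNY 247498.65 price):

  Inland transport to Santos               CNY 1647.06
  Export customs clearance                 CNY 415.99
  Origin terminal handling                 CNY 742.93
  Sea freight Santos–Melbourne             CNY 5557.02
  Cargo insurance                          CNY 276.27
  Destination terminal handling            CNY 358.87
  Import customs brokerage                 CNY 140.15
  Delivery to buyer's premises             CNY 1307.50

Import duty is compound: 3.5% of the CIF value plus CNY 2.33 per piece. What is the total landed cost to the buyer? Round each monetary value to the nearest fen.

EXW: the seller makes goods available at their premises; the buyer bears all onward costs.
CIF value = EXW price + inland to port + export clearance + origin terminal + freight + insurance = 247498.65 + 1647.06 + 415.99 + 742.93 + 5557.02 + 276.27 = 256137.92
Ad valorem component: 256137.92 × 3.5% = 8964.83
Specific component: 18511 × 2.33 = 43130.63
Import duty = 8964.83 + 43130.63 = 52095.46
Buyer bears: inland to port 1647.06 + export clearance 415.99 + origin terminal 742.93 + freight 5557.02 + insurance 276.27 + destination terminal 358.87 + brokerage 140.15 + delivery 1307.50 + duty 52095.46 = 62541.25
Landed cost = invoice 247498.65 + 62541.25 = 310039.90

Total landed cost: CNY 310039.90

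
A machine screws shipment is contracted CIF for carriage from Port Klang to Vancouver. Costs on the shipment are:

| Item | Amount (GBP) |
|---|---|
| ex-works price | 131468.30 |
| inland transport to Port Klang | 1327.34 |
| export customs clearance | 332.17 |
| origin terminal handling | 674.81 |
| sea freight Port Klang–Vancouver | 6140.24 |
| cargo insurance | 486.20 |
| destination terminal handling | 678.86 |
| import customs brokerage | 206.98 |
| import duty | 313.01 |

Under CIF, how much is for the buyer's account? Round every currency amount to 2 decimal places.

Buyer's account: GBP 1198.85

CIF: the seller pays costs through ocean freight and marine insurance to the destination port.
Seller's account: goods 131468.30 + inland to port 1327.34 + export clearance 332.17 + origin terminal 674.81 + freight 6140.24 + insurance 486.20 = 140429.06
Buyer's account: destination terminal 678.86 + brokerage 206.98 + duty 313.01 = 1198.85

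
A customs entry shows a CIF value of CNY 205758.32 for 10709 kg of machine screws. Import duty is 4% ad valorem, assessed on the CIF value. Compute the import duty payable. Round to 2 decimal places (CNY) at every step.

Import duty: CNY 8230.33

Import duty = 205758.32 × 4% = 8230.33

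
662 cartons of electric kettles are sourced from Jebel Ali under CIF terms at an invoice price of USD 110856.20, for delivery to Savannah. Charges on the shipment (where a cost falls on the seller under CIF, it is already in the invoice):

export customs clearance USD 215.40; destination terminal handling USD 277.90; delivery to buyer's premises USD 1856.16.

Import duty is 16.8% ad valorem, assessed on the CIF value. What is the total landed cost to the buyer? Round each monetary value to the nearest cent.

Total landed cost: USD 131614.10

CIF: the seller pays costs through ocean freight and marine insurance to the destination port.
Already in the invoice (seller's account under CIF): export clearance — exclude.
The CIF price already equals the CIF value: 110856.20
Import duty = 110856.20 × 16.8% = 18623.84
Buyer bears: destination terminal 277.90 + delivery 1856.16 + duty 18623.84 = 20757.90
Landed cost = invoice 110856.20 + 20757.90 = 131614.10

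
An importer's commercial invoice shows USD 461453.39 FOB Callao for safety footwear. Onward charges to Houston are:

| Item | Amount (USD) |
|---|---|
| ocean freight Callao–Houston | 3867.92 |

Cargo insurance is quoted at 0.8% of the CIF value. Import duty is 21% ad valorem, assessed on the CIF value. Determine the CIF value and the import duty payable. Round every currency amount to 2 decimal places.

Let C be the CIF value. C = FOB price + freight + 0.8% × C
C − 0.8% × C = 461453.39 + 3867.92
0.992 × C = 465321.31
C = 465321.31 / 0.992 = 469073.90
Insurance premium = 0.8% × 469073.90 = 3752.59
Import duty = 469073.90 × 21% = 98505.52

CIF value: USD 469073.90; import duty: USD 98505.52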